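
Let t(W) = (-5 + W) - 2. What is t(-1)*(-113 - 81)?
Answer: 1552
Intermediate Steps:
t(W) = -7 + W
t(-1)*(-113 - 81) = (-7 - 1)*(-113 - 81) = -8*(-194) = 1552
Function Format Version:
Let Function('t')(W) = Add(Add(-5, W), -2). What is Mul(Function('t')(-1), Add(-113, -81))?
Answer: 1552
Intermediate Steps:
Function('t')(W) = Add(-7, W)
Mul(Function('t')(-1), Add(-113, -81)) = Mul(Add(-7, -1), Add(-113, -81)) = Mul(-8, -194) = 1552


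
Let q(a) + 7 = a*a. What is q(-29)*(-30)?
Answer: -25020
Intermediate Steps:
q(a) = -7 + a² (q(a) = -7 + a*a = -7 + a²)
q(-29)*(-30) = (-7 + (-29)²)*(-30) = (-7 + 841)*(-30) = 834*(-30) = -25020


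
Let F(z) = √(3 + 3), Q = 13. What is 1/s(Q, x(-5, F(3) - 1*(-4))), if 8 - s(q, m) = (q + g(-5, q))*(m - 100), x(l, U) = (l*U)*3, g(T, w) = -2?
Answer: 884/1481237 - 165*√6/2962474 ≈ 0.00046037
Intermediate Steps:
F(z) = √6
x(l, U) = 3*U*l (x(l, U) = (U*l)*3 = 3*U*l)
s(q, m) = 8 - (-100 + m)*(-2 + q) (s(q, m) = 8 - (q - 2)*(m - 100) = 8 - (-2 + q)*(-100 + m) = 8 - (-100 + m)*(-2 + q))
1/s(Q, x(-5, F(3) - 1*(-4))) = 1/(-192 + 2*(3*(√6 - 1*(-4))*(-5)) + 100*13 - 1*3*(√6 - 1*(-4))*(-5)*13) = 1/(-192 + 2*(3*(√6 + 4)*(-5)) + 1300 - 1*3*(√6 + 4)*(-5)*13) = 1/(-192 + 2*(3*(4 + √6)*(-5)) + 1300 - 1*3*(4 + √6)*(-5)*13) = 1/(-192 + 2*(-60 - 15*√6) + 1300 - 1*(-60 - 15*√6)*13) = 1/(-192 + (-120 - 30*√6) + 1300 + (780 + 195*√6)) = 1/(1768 + 165*√6)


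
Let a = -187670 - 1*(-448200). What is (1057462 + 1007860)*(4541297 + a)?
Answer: 9917318943294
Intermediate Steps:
a = 260530 (a = -187670 + 448200 = 260530)
(1057462 + 1007860)*(4541297 + a) = (1057462 + 1007860)*(4541297 + 260530) = 2065322*4801827 = 9917318943294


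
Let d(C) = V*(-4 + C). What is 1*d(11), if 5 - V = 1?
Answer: 28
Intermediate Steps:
V = 4 (V = 5 - 1*1 = 5 - 1 = 4)
d(C) = -16 + 4*C (d(C) = 4*(-4 + C) = -16 + 4*C)
1*d(11) = 1*(-16 + 4*11) = 1*(-16 + 44) = 1*28 = 28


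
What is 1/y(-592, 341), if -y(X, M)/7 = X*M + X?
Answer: 1/1417248 ≈ 7.0559e-7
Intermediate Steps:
y(X, M) = -7*X - 7*M*X (y(X, M) = -7*(X*M + X) = -7*(M*X + X) = -7*(X + M*X) = -7*X - 7*M*X)
1/y(-592, 341) = 1/(-7*(-592)*(1 + 341)) = 1/(-7*(-592)*342) = 1/1417248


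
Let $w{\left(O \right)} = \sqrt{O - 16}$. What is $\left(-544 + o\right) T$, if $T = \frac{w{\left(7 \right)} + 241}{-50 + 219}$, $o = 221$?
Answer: $- \frac{77843}{169} - \frac{969 i}{169} \approx -460.61 - 5.7337 i$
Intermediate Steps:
$w{\left(O \right)} = \sqrt{-16 + O}$
$T = \frac{241}{169} + \frac{3 i}{169}$ ($T = \frac{\sqrt{-16 + 7} + 241}{-50 + 219} = \frac{\sqrt{-9} + 241}{169} = \left(3 i + 241\right) \frac{1}{169} = \left(241 + 3 i\right) \frac{1}{169} = \frac{241}{169} + \frac{3 i}{169} \approx 1.426 + 0.017751 i$)
$\left(-544 + o\right) T = \left(-544 + 221\right) \left(\frac{241}{169} + \frac{3 i}{169}\right) = - 323 \left(\frac{241}{169} + \frac{3 i}{169}\right) = - \frac{77843}{169} - \frac{969 i}{169}$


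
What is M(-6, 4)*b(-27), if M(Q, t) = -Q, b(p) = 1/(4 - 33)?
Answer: -6/29 ≈ -0.20690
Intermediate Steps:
b(p) = -1/29 (b(p) = 1/(-29) = -1/29)
M(-6, 4)*b(-27) = -1*(-6)*(-1/29) = 6*(-1/29) = -6/29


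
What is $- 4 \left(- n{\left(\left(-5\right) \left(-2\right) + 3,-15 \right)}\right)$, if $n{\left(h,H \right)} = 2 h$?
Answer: $104$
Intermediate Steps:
$- 4 \left(- n{\left(\left(-5\right) \left(-2\right) + 3,-15 \right)}\right) = - 4 \left(- 2 \left(\left(-5\right) \left(-2\right) + 3\right)\right) = - 4 \left(- 2 \left(10 + 3\right)\right) = - 4 \left(- 2 \cdot 13\right) = - 4 \left(\left(-1\right) 26\right) = \left(-4\right) \left(-26\right) = 104$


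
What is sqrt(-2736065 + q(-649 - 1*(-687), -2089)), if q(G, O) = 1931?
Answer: I*sqrt(2734134) ≈ 1653.5*I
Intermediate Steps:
sqrt(-2736065 + q(-649 - 1*(-687), -2089)) = sqrt(-2736065 + 1931) = sqrt(-2734134) = I*sqrt(2734134)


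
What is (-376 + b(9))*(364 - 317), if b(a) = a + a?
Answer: -16826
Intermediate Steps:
b(a) = 2*a
(-376 + b(9))*(364 - 317) = (-376 + 2*9)*(364 - 317) = (-376 + 18)*47 = -358*47 = -16826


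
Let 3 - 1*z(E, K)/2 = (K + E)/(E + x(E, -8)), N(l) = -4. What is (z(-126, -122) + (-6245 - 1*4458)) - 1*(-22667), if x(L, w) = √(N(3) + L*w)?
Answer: 22244418/1859 - 124*√251/1859 ≈ 11965.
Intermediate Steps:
x(L, w) = √(-4 + L*w)
z(E, K) = 6 - 2*(E + K)/(E + √(-4 - 8*E)) (z(E, K) = 6 - 2*(K + E)/(E + √(-4 + E*(-8))) = 6 - 2*(E + K)/(E + √(-4 - 8*E)))
(z(-126, -122) + (-6245 - 1*4458)) - 1*(-22667) = (2*(-1*(-122) + 2*(-126) + 6*√(-1 - 2*(-126)))/(-126 + 2*√(-1 - 2*(-126))) + (-6245 - 1*4458)) - 1*(-22667) = (2*(122 - 252 + 6*√(-1 + 252))/(-126 + 2*√(-1 + 252)) + (-6245 - 4458)) + 22667 = (2*(122 - 252 + 6*√251)/(-126 + 2*√251) - 10703) + 22667 = (2*(-130 + 6*√251)/(-126 + 2*√251) - 10703) + 22667 = (-10703 + 2*(-130 + 6*√251)/(-126 + 2*√251)) + 22667 = 11964 + 2*(-130 + 6*√251)/(-126 + 2*√251)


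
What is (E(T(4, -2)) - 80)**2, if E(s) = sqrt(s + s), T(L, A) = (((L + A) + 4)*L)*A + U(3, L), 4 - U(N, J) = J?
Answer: 6304 - 640*I*sqrt(6) ≈ 6304.0 - 1567.7*I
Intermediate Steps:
U(N, J) = 4 - J
T(L, A) = 4 - L + A*L*(4 + A + L) (T(L, A) = (((L + A) + 4)*L)*A + (4 - L) = (((A + L) + 4)*L)*A + (4 - L) = ((4 + A + L)*L)*A + (4 - L) = (L*(4 + A + L))*A + (4 - L) = A*L*(4 + A + L) + (4 - L) = 4 - L + A*L*(4 + A + L))
E(s) = sqrt(2)*sqrt(s) (E(s) = sqrt(2*s) = sqrt(2)*sqrt(s))
(E(T(4, -2)) - 80)**2 = (sqrt(2)*sqrt(4 - 1*4 - 2*4**2 + 4*(-2)**2 + 4*(-2)*4) - 80)**2 = (sqrt(2)*sqrt(4 - 4 - 2*16 + 4*4 - 32) - 80)**2 = (sqrt(2)*sqrt(4 - 4 - 32 + 16 - 32) - 80)**2 = (sqrt(2)*sqrt(-48) - 80)**2 = (sqrt(2)*(4*I*sqrt(3)) - 80)**2 = (4*I*sqrt(6) - 80)**2 = (-80 + 4*I*sqrt(6))**2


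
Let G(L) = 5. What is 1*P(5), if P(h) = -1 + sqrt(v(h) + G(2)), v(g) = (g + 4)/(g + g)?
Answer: -1 + sqrt(590)/10 ≈ 1.4290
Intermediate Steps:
v(g) = (4 + g)/(2*g) (v(g) = (4 + g)/((2*g)) = (4 + g)*(1/(2*g)) = (4 + g)/(2*g))
P(h) = -1 + sqrt(5 + (4 + h)/(2*h)) (P(h) = -1 + sqrt((4 + h)/(2*h) + 5) = -1 + sqrt(5 + (4 + h)/(2*h)))
1*P(5) = 1*(-1 + sqrt(22 + 8/5)/2) = 1*(-1 + sqrt(118/5)/2) = 1*(-1 + (sqrt(590)/5)/2) = 1*(-1 + sqrt(590)/10) = -1 + sqrt(590)/10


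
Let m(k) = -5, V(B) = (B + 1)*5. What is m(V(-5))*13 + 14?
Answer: -51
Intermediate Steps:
V(B) = 5 + 5*B (V(B) = (1 + B)*5 = 5 + 5*B)
m(V(-5))*13 + 14 = -5*13 + 14 = -65 + 14 = -51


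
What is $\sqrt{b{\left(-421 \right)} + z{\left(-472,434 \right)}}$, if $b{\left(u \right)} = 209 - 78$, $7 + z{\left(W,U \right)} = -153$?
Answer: $i \sqrt{29} \approx 5.3852 i$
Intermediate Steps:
$z{\left(W,U \right)} = -160$ ($z{\left(W,U \right)} = -7 - 153 = -160$)
$b{\left(u \right)} = 131$
$\sqrt{b{\left(-421 \right)} + z{\left(-472,434 \right)}} = \sqrt{131 - 160} = \sqrt{-29} = i \sqrt{29}$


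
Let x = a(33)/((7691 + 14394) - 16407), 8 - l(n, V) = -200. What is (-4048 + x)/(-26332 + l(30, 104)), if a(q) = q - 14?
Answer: 22984525/148332072 ≈ 0.15495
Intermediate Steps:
a(q) = -14 + q
l(n, V) = 208 (l(n, V) = 8 - 1*(-200) = 8 + 200 = 208)
x = 19/5678 (x = (-14 + 33)/((7691 + 14394) - 16407) = 19/(22085 - 16407) = 19/5678 ≈ 0.0033462)
(-4048 + x)/(-26332 + l(30, 104)) = (-4048 + 19/5678)/(-26332 + 208) = -22984525/5678/(-26124) = -22984525/5678*(-1/26124) = 22984525/148332072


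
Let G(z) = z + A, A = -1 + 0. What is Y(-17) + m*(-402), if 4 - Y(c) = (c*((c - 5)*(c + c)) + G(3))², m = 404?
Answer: -161808200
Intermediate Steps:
A = -1
G(z) = -1 + z (G(z) = z - 1 = -1 + z)
Y(c) = 4 - (2 + 2*c²*(-5 + c))² (Y(c) = 4 - (c*((c - 5)*(c + c)) + (-1 + 3))² = 4 - (c*((-5 + c)*(2*c)) + 2)² = 4 - (c*(2*c*(-5 + c)) + 2)² = 4 - (2*c²*(-5 + c) + 2)² = 4 - (2 + 2*c²*(-5 + c))²)
Y(-17) + m*(-402) = (4 - 4*(1 + (-17)³ - 5*(-17)²)²) + 404*(-402) = (4 - 4*(1 - 4913 - 5*289)²) - 162408 = (4 - 4*(1 - 4913 - 1445)²) - 162408 = (4 - 4*(-6357)²) - 162408 = (4 - 4*40411449) - 162408 = (4 - 161645796) - 162408 = -161645792 - 162408 = -161808200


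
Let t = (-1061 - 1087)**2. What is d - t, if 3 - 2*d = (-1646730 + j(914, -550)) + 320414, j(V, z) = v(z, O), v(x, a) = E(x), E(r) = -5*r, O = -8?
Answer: -7904239/2 ≈ -3.9521e+6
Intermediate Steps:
v(x, a) = -5*x
j(V, z) = -5*z
d = 1323569/2 (d = 3/2 - ((-1646730 - 5*(-550)) + 320414)/2 = 3/2 - ((-1646730 + 2750) + 320414)/2 = 3/2 - (-1643980 + 320414)/2 = 3/2 - 1/2*(-1323566) = 3/2 + 661783 = 1323569/2 ≈ 6.6178e+5)
t = 4613904 (t = (-2148)**2 = 4613904)
d - t = 1323569/2 - 1*4613904 = 1323569/2 - 4613904 = -7904239/2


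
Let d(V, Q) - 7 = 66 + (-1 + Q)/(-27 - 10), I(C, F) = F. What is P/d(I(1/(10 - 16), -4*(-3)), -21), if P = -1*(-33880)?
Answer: 179080/389 ≈ 460.36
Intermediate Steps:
P = 33880
d(V, Q) = 2702/37 - Q/37 (d(V, Q) = 7 + (66 + (-1 + Q)/(-27 - 10)) = 7 + (66 + (-1 + Q)/(-37)) = 7 + (66 + (-1 + Q)*(-1/37)) = 7 + (66 + (1/37 - Q/37)) = 7 + (2443/37 - Q/37) = 2702/37 - Q/37)
P/d(I(1/(10 - 16), -4*(-3)), -21) = 33880/(2702/37 - 1/37*(-21)) = 33880/(2702/37 + 21/37) = 33880/(2723/37) = 33880*(37/2723) = 179080/389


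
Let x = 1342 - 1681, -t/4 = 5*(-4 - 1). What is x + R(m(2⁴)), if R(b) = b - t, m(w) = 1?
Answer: -438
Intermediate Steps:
t = 100 (t = -20*(-4 - 1) = -20*(-5) = -4*(-25) = 100)
x = -339
R(b) = -100 + b (R(b) = b - 1*100 = b - 100 = -100 + b)
x + R(m(2⁴)) = -339 + (-100 + 1) = -339 - 99 = -438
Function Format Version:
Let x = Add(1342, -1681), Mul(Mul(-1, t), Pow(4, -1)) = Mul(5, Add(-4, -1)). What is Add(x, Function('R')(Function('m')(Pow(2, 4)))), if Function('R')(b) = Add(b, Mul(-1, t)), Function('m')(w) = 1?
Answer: -438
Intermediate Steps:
t = 100 (t = Mul(-4, Mul(5, Add(-4, -1))) = Mul(-4, Mul(5, -5)) = Mul(-4, -25) = 100)
x = -339
Function('R')(b) = Add(-100, b) (Function('R')(b) = Add(b, Mul(-1, 100)) = Add(b, -100) = Add(-100, b))
Add(x, Function('R')(Function('m')(Pow(2, 4)))) = Add(-339, Add(-100, 1)) = Add(-339, -99) = -438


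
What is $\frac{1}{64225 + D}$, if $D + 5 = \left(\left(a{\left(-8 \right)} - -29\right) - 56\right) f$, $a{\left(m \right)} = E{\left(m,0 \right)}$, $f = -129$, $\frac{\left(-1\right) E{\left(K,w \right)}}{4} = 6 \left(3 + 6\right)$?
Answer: $\frac{1}{95567} \approx 1.0464 \cdot 10^{-5}$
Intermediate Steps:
$E{\left(K,w \right)} = -216$ ($E{\left(K,w \right)} = - 4 \cdot 6 \left(3 + 6\right) = - 4 \cdot 6 \cdot 9 = \left(-4\right) 54 = -216$)
$a{\left(m \right)} = -216$
$D = 31342$ ($D = -5 + \left(\left(-216 - -29\right) - 56\right) \left(-129\right) = -5 + \left(\left(-216 + 29\right) - 56\right) \left(-129\right) = -5 + \left(-187 - 56\right) \left(-129\right) = -5 - -31347 = -5 + 31347 = 31342$)
$\frac{1}{64225 + D} = \frac{1}{64225 + 31342} = \frac{1}{95567}$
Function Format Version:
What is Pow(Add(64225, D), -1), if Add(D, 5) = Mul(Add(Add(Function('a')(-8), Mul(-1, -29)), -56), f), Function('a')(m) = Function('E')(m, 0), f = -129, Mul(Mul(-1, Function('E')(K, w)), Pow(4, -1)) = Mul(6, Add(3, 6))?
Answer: Rational(1, 95567) ≈ 1.0464e-5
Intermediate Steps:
Function('E')(K, w) = -216 (Function('E')(K, w) = Mul(-4, Mul(6, Add(3, 6))) = Mul(-4, Mul(6, 9)) = Mul(-4, 54) = -216)
Function('a')(m) = -216
D = 31342 (D = Add(-5, Mul(Add(Add(-216, Mul(-1, -29)), -56), -129)) = Add(-5, Mul(Add(Add(-216, 29), -56), -129)) = Add(-5, Mul(Add(-187, -56), -129)) = Add(-5, Mul(-243, -129)) = Add(-5, 31347) = 31342)
Pow(Add(64225, D), -1) = Pow(Add(64225, 31342), -1) = Pow(95567, -1) = Rational(1, 95567)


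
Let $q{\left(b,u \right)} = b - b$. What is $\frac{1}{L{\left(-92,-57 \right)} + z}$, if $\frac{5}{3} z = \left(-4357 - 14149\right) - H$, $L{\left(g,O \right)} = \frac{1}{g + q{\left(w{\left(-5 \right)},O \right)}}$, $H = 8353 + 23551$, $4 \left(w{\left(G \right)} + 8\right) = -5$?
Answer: $- \frac{92}{2782633} \approx -3.3062 \cdot 10^{-5}$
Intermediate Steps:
$w{\left(G \right)} = - \frac{37}{4}$ ($w{\left(G \right)} = -8 + \frac{1}{4} \left(-5\right) = -8 - \frac{5}{4} = - \frac{37}{4}$)
$q{\left(b,u \right)} = 0$
$H = 31904$
$L{\left(g,O \right)} = \frac{1}{g}$ ($L{\left(g,O \right)} = \frac{1}{g + 0} = \frac{1}{g}$)
$z = -30246$ ($z = \frac{3 \left(\left(-4357 - 14149\right) - 31904\right)}{5} = \frac{3 \left(-18506 - 31904\right)}{5} = \frac{3}{5} \left(-50410\right) = -30246$)
$\frac{1}{L{\left(-92,-57 \right)} + z} = \frac{1}{\frac{1}{-92} - 30246} = \frac{1}{- \frac{1}{92} - 30246} = \frac{1}{- \frac{2782633}{92}} = - \frac{92}{2782633}$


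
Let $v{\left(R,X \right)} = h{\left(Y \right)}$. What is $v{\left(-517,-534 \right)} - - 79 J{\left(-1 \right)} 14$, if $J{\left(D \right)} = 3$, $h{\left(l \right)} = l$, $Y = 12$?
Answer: $3330$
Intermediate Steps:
$v{\left(R,X \right)} = 12$
$v{\left(-517,-534 \right)} - - 79 J{\left(-1 \right)} 14 = 12 - \left(-79\right) 3 \cdot 14 = 12 - \left(-237\right) 14 = 12 - -3318 = 12 + 3318 = 3330$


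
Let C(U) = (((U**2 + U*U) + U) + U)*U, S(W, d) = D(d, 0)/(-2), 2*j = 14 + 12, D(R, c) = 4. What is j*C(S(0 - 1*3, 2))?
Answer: -104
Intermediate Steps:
j = 13 (j = (14 + 12)/2 = (1/2)*26 = 13)
S(W, d) = -2 (S(W, d) = 4/(-2) = 4*(-1/2) = -2)
C(U) = U*(2*U + 2*U**2) (C(U) = (((U**2 + U**2) + U) + U)*U = ((2*U**2 + U) + U)*U = ((U + 2*U**2) + U)*U = (2*U + 2*U**2)*U = U*(2*U + 2*U**2))
j*C(S(0 - 1*3, 2)) = 13*(2*(-2)**2*(1 - 2)) = 13*(2*4*(-1)) = 13*(-8) = -104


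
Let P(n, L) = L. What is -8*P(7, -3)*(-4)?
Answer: -96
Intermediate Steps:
-8*P(7, -3)*(-4) = -8*(-3)*(-4) = 24*(-4) = -96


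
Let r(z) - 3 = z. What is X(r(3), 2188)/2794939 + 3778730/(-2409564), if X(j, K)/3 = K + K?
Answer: -5264843545639/3367292198298 ≈ -1.5635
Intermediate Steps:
r(z) = 3 + z
X(j, K) = 6*K (X(j, K) = 3*(K + K) = 3*(2*K) = 6*K)
X(r(3), 2188)/2794939 + 3778730/(-2409564) = (6*2188)/2794939 + 3778730/(-2409564) = 13128*(1/2794939) + 3778730*(-1/2409564) = 13128/2794939 - 1889365/1204782 = -5264843545639/3367292198298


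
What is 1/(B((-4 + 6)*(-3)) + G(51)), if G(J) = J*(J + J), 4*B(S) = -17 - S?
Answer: 4/20797 ≈ 0.00019234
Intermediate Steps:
B(S) = -17/4 - S/4 (B(S) = (-17 - S)/4 = -17/4 - S/4)
G(J) = 2*J² (G(J) = J*(2*J) = 2*J²)
1/(B((-4 + 6)*(-3)) + G(51)) = 1/((-17/4 - (-4 + 6)*(-3)/4) + 2*51²) = 1/((-17/4 - (-3)/2) + 2*2601) = 1/((-17/4 - ¼*(-6)) + 5202) = 1/((-17/4 + 3/2) + 5202) = 1/(-11/4 + 5202) = 1/(20797/4) = 4/20797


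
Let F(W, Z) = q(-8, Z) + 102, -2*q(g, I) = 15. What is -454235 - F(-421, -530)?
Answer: -908659/2 ≈ -4.5433e+5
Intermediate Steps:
q(g, I) = -15/2 (q(g, I) = -½*15 = -15/2)
F(W, Z) = 189/2 (F(W, Z) = -15/2 + 102 = 189/2)
-454235 - F(-421, -530) = -454235 - 1*189/2 = -454235 - 189/2 = -908659/2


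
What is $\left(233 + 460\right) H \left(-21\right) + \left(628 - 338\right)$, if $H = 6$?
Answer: $-87028$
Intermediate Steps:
$\left(233 + 460\right) H \left(-21\right) + \left(628 - 338\right) = \left(233 + 460\right) 6 \left(-21\right) + \left(628 - 338\right) = 693 \left(-126\right) + \left(628 - 338\right) = -87318 + 290 = -87028$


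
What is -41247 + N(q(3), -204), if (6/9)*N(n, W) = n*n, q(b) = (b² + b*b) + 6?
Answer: -40383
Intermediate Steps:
q(b) = 6 + 2*b² (q(b) = (b² + b²) + 6 = 2*b² + 6 = 6 + 2*b²)
N(n, W) = 3*n²/2 (N(n, W) = 3*(n*n)/2 = 3*n²/2)
-41247 + N(q(3), -204) = -41247 + 3*(6 + 2*3²)²/2 = -41247 + 3*(6 + 2*9)²/2 = -41247 + 3*(6 + 18)²/2 = -41247 + (3/2)*24² = -41247 + (3/2)*576 = -41247 + 864 = -40383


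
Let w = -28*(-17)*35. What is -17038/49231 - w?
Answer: -117172214/7033 ≈ -16660.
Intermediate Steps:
w = 16660 (w = 476*35 = 16660)
-17038/49231 - w = -17038/49231 - 1*16660 = -17038*1/49231 - 16660 = -2434/7033 - 16660 = -117172214/7033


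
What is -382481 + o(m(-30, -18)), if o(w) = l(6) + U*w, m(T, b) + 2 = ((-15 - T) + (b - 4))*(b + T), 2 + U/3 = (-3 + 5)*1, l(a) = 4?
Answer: -382477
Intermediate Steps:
U = 0 (U = -6 + 3*((-3 + 5)*1) = -6 + 3*(2*1) = -6 + 3*2 = -6 + 6 = 0)
m(T, b) = -2 + (T + b)*(-19 + b - T) (m(T, b) = -2 + ((-15 - T) + (b - 4))*(b + T) = -2 + ((-15 - T) + (-4 + b))*(T + b) = -2 + (-19 + b - T)*(T + b) = -2 + (T + b)*(-19 + b - T))
o(w) = 4 (o(w) = 4 + 0*w = 4 + 0 = 4)
-382481 + o(m(-30, -18)) = -382481 + 4 = -382477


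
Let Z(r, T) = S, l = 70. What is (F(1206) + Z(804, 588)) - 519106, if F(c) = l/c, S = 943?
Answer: -312452254/603 ≈ -5.1816e+5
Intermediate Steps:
Z(r, T) = 943
F(c) = 70/c
(F(1206) + Z(804, 588)) - 519106 = (70/1206 + 943) - 519106 = (70*(1/1206) + 943) - 519106 = (35/603 + 943) - 519106 = 568664/603 - 519106 = -312452254/603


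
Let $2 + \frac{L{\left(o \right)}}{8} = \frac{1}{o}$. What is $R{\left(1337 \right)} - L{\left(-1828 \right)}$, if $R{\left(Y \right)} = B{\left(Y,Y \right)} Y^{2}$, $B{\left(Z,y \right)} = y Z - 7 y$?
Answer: $\frac{1452653593678244}{457} \approx 3.1787 \cdot 10^{12}$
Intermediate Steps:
$B{\left(Z,y \right)} = - 7 y + Z y$ ($B{\left(Z,y \right)} = Z y - 7 y = - 7 y + Z y$)
$L{\left(o \right)} = -16 + \frac{8}{o}$
$R{\left(Y \right)} = Y^{3} \left(-7 + Y\right)$ ($R{\left(Y \right)} = Y \left(-7 + Y\right) Y^{2} = Y^{3} \left(-7 + Y\right)$)
$R{\left(1337 \right)} - L{\left(-1828 \right)} = 1337^{3} \left(-7 + 1337\right) - \left(-16 + \frac{8}{-1828}\right) = 2389979753 \cdot 1330 - \left(-16 + 8 \left(- \frac{1}{1828}\right)\right) = 3178673071490 - \left(-16 - \frac{2}{457}\right) = 3178673071490 - - \frac{7314}{457} = 3178673071490 + \frac{7314}{457} = \frac{1452653593678244}{457}$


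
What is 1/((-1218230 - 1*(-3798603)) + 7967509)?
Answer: 1/10547882 ≈ 9.4806e-8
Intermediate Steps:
1/((-1218230 - 1*(-3798603)) + 7967509) = 1/((-1218230 + 3798603) + 7967509) = 1/(2580373 + 7967509) = 1/10547882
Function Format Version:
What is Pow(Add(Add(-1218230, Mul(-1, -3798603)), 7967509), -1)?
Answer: Rational(1, 10547882) ≈ 9.4806e-8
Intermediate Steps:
Pow(Add(Add(-1218230, Mul(-1, -3798603)), 7967509), -1) = Pow(Add(Add(-1218230, 3798603), 7967509), -1) = Pow(Add(2580373, 7967509), -1) = Pow(10547882, -1) = Rational(1, 10547882)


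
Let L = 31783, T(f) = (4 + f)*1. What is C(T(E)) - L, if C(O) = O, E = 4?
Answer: -31775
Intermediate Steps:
T(f) = 4 + f
C(T(E)) - L = (4 + 4) - 1*31783 = 8 - 31783 = -31775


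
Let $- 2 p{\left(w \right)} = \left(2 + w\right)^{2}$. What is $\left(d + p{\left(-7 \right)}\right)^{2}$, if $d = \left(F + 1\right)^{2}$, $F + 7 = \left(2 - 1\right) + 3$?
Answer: $\frac{289}{4} \approx 72.25$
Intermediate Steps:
$F = -3$ ($F = -7 + \left(\left(2 - 1\right) + 3\right) = -7 + \left(1 + 3\right) = -7 + 4 = -3$)
$d = 4$ ($d = \left(-3 + 1\right)^{2} = \left(-2\right)^{2} = 4$)
$p{\left(w \right)} = - \frac{\left(2 + w\right)^{2}}{2}$
$\left(d + p{\left(-7 \right)}\right)^{2} = \left(4 - \frac{\left(2 - 7\right)^{2}}{2}\right)^{2} = \left(4 - \frac{\left(-5\right)^{2}}{2}\right)^{2} = \left(4 - \frac{25}{2}\right)^{2} = \left(- \frac{17}{2}\right)^{2} = \frac{289}{4}$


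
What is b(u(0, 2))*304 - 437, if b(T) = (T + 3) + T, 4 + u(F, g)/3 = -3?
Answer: -12293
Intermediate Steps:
u(F, g) = -21 (u(F, g) = -12 + 3*(-3) = -12 - 9 = -21)
b(T) = 3 + 2*T (b(T) = (3 + T) + T = 3 + 2*T)
b(u(0, 2))*304 - 437 = (3 + 2*(-21))*304 - 437 = (3 - 42)*304 - 437 = -39*304 - 437 = -11856 - 437 = -12293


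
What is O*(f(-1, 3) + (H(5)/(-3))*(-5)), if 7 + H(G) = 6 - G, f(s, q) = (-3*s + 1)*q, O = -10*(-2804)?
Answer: 56080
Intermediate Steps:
O = 28040
f(s, q) = q*(1 - 3*s) (f(s, q) = (1 - 3*s)*q = q*(1 - 3*s))
H(G) = -1 - G (H(G) = -7 + (6 - G) = -1 - G)
O*(f(-1, 3) + (H(5)/(-3))*(-5)) = 28040*(3*(1 - 3*(-1)) + ((-1 - 1*5)/(-3))*(-5)) = 28040*(3*(1 + 3) + ((-1 - 5)*(-1/3))*(-5)) = 28040*(3*4 - 6*(-1/3)*(-5)) = 28040*(12 + 2*(-5)) = 28040*(12 - 10) = 28040*2 = 56080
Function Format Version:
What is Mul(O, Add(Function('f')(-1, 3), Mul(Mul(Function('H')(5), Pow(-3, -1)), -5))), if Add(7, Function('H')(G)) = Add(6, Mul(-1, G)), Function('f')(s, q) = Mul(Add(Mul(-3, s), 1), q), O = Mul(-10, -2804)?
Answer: 56080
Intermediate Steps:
O = 28040
Function('f')(s, q) = Mul(q, Add(1, Mul(-3, s))) (Function('f')(s, q) = Mul(Add(1, Mul(-3, s)), q) = Mul(q, Add(1, Mul(-3, s))))
Function('H')(G) = Add(-1, Mul(-1, G)) (Function('H')(G) = Add(-7, Add(6, Mul(-1, G))) = Add(-1, Mul(-1, G)))
Mul(O, Add(Function('f')(-1, 3), Mul(Mul(Function('H')(5), Pow(-3, -1)), -5))) = Mul(28040, Add(Mul(3, Add(1, Mul(-3, -1))), Mul(Mul(Add(-1, Mul(-1, 5)), Pow(-3, -1)), -5))) = Mul(28040, Add(Mul(3, Add(1, 3)), Mul(Mul(Add(-1, -5), Rational(-1, 3)), -5))) = Mul(28040, Add(Mul(3, 4), Mul(Mul(-6, Rational(-1, 3)), -5))) = Mul(28040, Add(12, Mul(2, -5))) = Mul(28040, Add(12, -10)) = Mul(28040, 2) = 56080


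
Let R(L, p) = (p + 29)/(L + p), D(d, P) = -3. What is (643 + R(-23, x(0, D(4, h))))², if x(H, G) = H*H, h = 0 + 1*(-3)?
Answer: 217857600/529 ≈ 4.1183e+5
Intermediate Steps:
h = -3 (h = 0 - 3 = -3)
x(H, G) = H²
R(L, p) = (29 + p)/(L + p)
(643 + R(-23, x(0, D(4, h))))² = (643 + (29 + 0²)/(-23 + 0²))² = (643 + (29 + 0)/(-23 + 0))² = (643 + 29/(-23))² = (643 - 1/23*29)² = (643 - 29/23)² = (14760/23)² = 217857600/529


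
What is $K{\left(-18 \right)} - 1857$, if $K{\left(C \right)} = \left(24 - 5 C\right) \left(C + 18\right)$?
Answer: $-1857$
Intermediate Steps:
$K{\left(C \right)} = \left(18 + C\right) \left(24 - 5 C\right)$ ($K{\left(C \right)} = \left(24 - 5 C\right) \left(18 + C\right) = \left(18 + C\right) \left(24 - 5 C\right)$)
$K{\left(-18 \right)} - 1857 = \left(432 - -1188 - 5 \left(-18\right)^{2}\right) - 1857 = \left(432 + 1188 - 1620\right) - 1857 = 0 - 1857 = -1857$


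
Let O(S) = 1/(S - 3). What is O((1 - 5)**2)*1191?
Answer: 1191/13 ≈ 91.615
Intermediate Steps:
O(S) = 1/(-3 + S)
O((1 - 5)**2)*1191 = 1191/(-3 + (1 - 5)**2) = 1191/(-3 + (-4)**2) = 1191/(-3 + 16) = 1191/13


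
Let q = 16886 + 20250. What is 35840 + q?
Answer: 72976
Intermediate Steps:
q = 37136
35840 + q = 35840 + 37136 = 72976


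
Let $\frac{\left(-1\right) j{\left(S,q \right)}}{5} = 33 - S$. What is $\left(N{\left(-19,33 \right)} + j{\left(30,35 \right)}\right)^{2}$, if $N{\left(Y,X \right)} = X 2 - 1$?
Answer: $2500$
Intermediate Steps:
$j{\left(S,q \right)} = -165 + 5 S$ ($j{\left(S,q \right)} = - 5 \left(33 - S\right) = -165 + 5 S$)
$N{\left(Y,X \right)} = -1 + 2 X$ ($N{\left(Y,X \right)} = 2 X - 1 = -1 + 2 X$)
$\left(N{\left(-19,33 \right)} + j{\left(30,35 \right)}\right)^{2} = \left(\left(-1 + 2 \cdot 33\right) + \left(-165 + 5 \cdot 30\right)\right)^{2} = \left(\left(-1 + 66\right) + \left(-165 + 150\right)\right)^{2} = \left(65 - 15\right)^{2} = 50^{2} = 2500$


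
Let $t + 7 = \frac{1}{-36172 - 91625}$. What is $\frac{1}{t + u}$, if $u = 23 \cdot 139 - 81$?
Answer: $\frac{127797}{397320872} \approx 0.00032165$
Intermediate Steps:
$t = - \frac{894580}{127797}$ ($t = -7 + \frac{1}{-36172 - 91625} = -7 + \frac{1}{-127797} = -7 - \frac{1}{127797} = - \frac{894580}{127797} \approx -7.0$)
$u = 3116$ ($u = 3197 - 81 = 3116$)
$\frac{1}{t + u} = \frac{1}{- \frac{894580}{127797} + 3116} = \frac{1}{\frac{397320872}{127797}} = \frac{127797}{397320872}$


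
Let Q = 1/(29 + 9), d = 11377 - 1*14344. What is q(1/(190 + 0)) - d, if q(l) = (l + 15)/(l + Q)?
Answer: 20653/6 ≈ 3442.2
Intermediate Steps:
d = -2967 (d = 11377 - 14344 = -2967)
Q = 1/38 ≈ 0.026316
q(l) = (15 + l)/(1/38 + l) (q(l) = (l + 15)/(l + 1/38) = (15 + l)/(1/38 + l))
q(1/(190 + 0)) - d = 38*(15 + 1/(190 + 0))/(1 + 38/(190 + 0)) - 1*(-2967) = 38*(15 + 1/190)/(1 + 38/190) + 2967 = 38*(15 + 1/190)/(1 + 38*(1/190)) + 2967 = 38*(2851/190)/(1 + 1/5) + 2967 = 38*(2851/190)/(6/5) + 2967 = 38*(5/6)*(2851/190) + 2967 = 2851/6 + 2967 = 20653/6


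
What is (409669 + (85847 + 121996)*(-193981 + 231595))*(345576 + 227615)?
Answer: 4481331202590761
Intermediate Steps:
(409669 + (85847 + 121996)*(-193981 + 231595))*(345576 + 227615) = (409669 + 207843*37614)*573191 = (409669 + 7817806602)*573191 = 7818216271*573191 = 4481331202590761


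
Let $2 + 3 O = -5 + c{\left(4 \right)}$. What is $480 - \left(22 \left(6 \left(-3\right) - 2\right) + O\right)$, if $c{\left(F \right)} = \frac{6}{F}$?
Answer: $\frac{5531}{6} \approx 921.83$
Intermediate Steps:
$O = - \frac{11}{6}$ ($O = - \frac{2}{3} + \frac{-5 + \frac{6}{4}}{3} = - \frac{2}{3} + \frac{-5 + 6 \cdot \frac{1}{4}}{3} = - \frac{2}{3} + \frac{-5 + \frac{3}{2}}{3} = - \frac{2}{3} + \frac{1}{3} \left(- \frac{7}{2}\right) = - \frac{2}{3} - \frac{7}{6} = - \frac{11}{6} \approx -1.8333$)
$480 - \left(22 \left(6 \left(-3\right) - 2\right) + O\right) = 480 - \left(22 \left(6 \left(-3\right) - 2\right) - \frac{11}{6}\right) = 480 - \left(22 \left(-18 - 2\right) - \frac{11}{6}\right) = 480 - \left(22 \left(-20\right) - \frac{11}{6}\right) = 480 - \left(-440 - \frac{11}{6}\right) = 480 - - \frac{2651}{6} = 480 + \frac{2651}{6} = \frac{5531}{6}$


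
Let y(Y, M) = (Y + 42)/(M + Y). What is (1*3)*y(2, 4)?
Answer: 22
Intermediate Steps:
y(Y, M) = (42 + Y)/(M + Y)
(1*3)*y(2, 4) = (1*3)*((42 + 2)/(4 + 2)) = 3*(44/6) = 3*((1/6)*44) = 3*(22/3) = 22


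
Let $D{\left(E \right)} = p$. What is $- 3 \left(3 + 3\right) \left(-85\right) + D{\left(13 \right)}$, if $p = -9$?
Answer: $1521$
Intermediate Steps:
$D{\left(E \right)} = -9$
$- 3 \left(3 + 3\right) \left(-85\right) + D{\left(13 \right)} = - 3 \left(3 + 3\right) \left(-85\right) - 9 = \left(-3\right) 6 \left(-85\right) - 9 = \left(-18\right) \left(-85\right) - 9 = 1530 - 9 = 1521$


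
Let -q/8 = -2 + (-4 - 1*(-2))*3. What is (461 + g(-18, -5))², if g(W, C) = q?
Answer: 275625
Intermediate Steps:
q = 64 (q = -8*(-2 + (-4 - 1*(-2))*3) = -8*(-2 + (-4 + 2)*3) = -8*(-2 - 2*3) = -8*(-2 - 6) = -8*(-8) = 64)
g(W, C) = 64
(461 + g(-18, -5))² = (461 + 64)² = 525² = 275625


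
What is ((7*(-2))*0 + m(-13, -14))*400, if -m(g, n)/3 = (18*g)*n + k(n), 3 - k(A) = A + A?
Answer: -3968400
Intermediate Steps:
k(A) = 3 - 2*A (k(A) = 3 - (A + A) = 3 - 2*A)
m(g, n) = -9 + 6*n - 54*g*n (m(g, n) = -3*((18*g)*n + (3 - 2*n)) = -3*(18*g*n + (3 - 2*n)) = -3*(3 - 2*n + 18*g*n) = -9 + 6*n - 54*g*n)
((7*(-2))*0 + m(-13, -14))*400 = ((7*(-2))*0 + (-9 + 6*(-14) - 54*(-13)*(-14)))*400 = (-14*0 + (-9 - 84 - 9828))*400 = (0 - 9921)*400 = -9921*400 = -3968400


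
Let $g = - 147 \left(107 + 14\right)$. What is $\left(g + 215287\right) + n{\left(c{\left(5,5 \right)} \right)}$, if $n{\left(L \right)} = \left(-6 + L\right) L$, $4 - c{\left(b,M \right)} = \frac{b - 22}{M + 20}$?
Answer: $\frac{123433639}{625} \approx 1.9749 \cdot 10^{5}$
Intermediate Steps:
$c{\left(b,M \right)} = 4 - \frac{-22 + b}{20 + M}$ ($c{\left(b,M \right)} = 4 - \frac{b - 22}{M + 20} = 4 - \frac{-22 + b}{20 + M}$)
$n{\left(L \right)} = L \left(-6 + L\right)$
$g = -17787$ ($g = \left(-147\right) 121 = -17787$)
$\left(g + 215287\right) + n{\left(c{\left(5,5 \right)} \right)} = \left(-17787 + 215287\right) + \frac{102 - 5 + 4 \cdot 5}{20 + 5} \left(-6 + \frac{102 - 5 + 4 \cdot 5}{20 + 5}\right) = 197500 + \frac{102 - 5 + 20}{25} \left(-6 + \frac{102 - 5 + 20}{25}\right) = 197500 + \frac{1}{25} \cdot 117 \left(-6 + \frac{1}{25} \cdot 117\right) = 197500 + \frac{117 \left(-6 + \frac{117}{25}\right)}{25} = 197500 + \frac{117}{25} \left(- \frac{33}{25}\right) = 197500 - \frac{3861}{625} = \frac{123433639}{625}$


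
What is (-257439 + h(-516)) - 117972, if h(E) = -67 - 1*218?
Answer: -375696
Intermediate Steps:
h(E) = -285 (h(E) = -67 - 218 = -285)
(-257439 + h(-516)) - 117972 = (-257439 - 285) - 117972 = -257724 - 117972 = -375696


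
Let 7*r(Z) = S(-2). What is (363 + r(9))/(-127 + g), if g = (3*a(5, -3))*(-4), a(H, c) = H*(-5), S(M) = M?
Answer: 2539/1211 ≈ 2.0966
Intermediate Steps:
a(H, c) = -5*H
r(Z) = -2/7 (r(Z) = (1/7)*(-2) = -2/7)
g = 300 (g = (3*(-5*5))*(-4) = (3*(-25))*(-4) = -75*(-4) = 300)
(363 + r(9))/(-127 + g) = (363 - 2/7)/(-127 + 300) = (2539/7)/173 = (2539/7)*(1/173) = 2539/1211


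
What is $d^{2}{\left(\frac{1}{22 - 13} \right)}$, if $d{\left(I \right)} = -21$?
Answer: $441$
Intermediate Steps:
$d^{2}{\left(\frac{1}{22 - 13} \right)} = \left(-21\right)^{2} = 441$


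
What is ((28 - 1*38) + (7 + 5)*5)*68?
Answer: 3400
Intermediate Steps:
((28 - 1*38) + (7 + 5)*5)*68 = ((28 - 38) + 12*5)*68 = (-10 + 60)*68 = 50*68 = 3400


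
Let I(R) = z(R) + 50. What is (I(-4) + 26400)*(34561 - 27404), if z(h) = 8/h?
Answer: 189288336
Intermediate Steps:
I(R) = 50 + 8/R (I(R) = 8/R + 50 = 50 + 8/R)
(I(-4) + 26400)*(34561 - 27404) = ((50 + 8/(-4)) + 26400)*(34561 - 27404) = ((50 + 8*(-¼)) + 26400)*7157 = ((50 - 2) + 26400)*7157 = (48 + 26400)*7157 = 26448*7157 = 189288336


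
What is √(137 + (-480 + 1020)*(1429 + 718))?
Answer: √1159517 ≈ 1076.8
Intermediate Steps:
√(137 + (-480 + 1020)*(1429 + 718)) = √(137 + 540*2147) = √(137 + 1159380) = √1159517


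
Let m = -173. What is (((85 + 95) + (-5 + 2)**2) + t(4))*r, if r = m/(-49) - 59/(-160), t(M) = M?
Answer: 5900203/7840 ≈ 752.58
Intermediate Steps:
r = 30571/7840 (r = -173/(-49) - 59/(-160) = -173*(-1/49) - 59*(-1/160) = 173/49 + 59/160 = 30571/7840 ≈ 3.8994)
(((85 + 95) + (-5 + 2)**2) + t(4))*r = (((85 + 95) + (-5 + 2)**2) + 4)*(30571/7840) = ((180 + (-3)**2) + 4)*(30571/7840) = ((180 + 9) + 4)*(30571/7840) = (189 + 4)*(30571/7840) = 193*(30571/7840) = 5900203/7840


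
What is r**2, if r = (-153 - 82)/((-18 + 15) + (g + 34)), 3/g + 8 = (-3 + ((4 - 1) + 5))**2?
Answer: 638401/11236 ≈ 56.817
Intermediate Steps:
g = 3/17 (g = 3/(-8 + (-3 + ((4 - 1) + 5))**2) = 3/(-8 + (-3 + (3 + 5))**2) = 3/(-8 + (-3 + 8)**2) = 3/(-8 + 5**2) = 3/(-8 + 25) = 3/17 ≈ 0.17647)
r = -799/106 (r = (-153 - 82)/((-18 + 15) + (3/17 + 34)) = -235/(-3 + 581/17) = -235/530/17 = -235*17/530 = -799/106 ≈ -7.5377)
r**2 = (-799/106)**2 = 638401/11236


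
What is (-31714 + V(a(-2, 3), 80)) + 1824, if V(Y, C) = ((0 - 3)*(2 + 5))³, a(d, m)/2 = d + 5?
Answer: -39151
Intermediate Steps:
a(d, m) = 10 + 2*d (a(d, m) = 2*(d + 5) = 2*(5 + d) = 10 + 2*d)
V(Y, C) = -9261 (V(Y, C) = (-3*7)³ = (-21)³ = -9261)
(-31714 + V(a(-2, 3), 80)) + 1824 = (-31714 - 9261) + 1824 = -40975 + 1824 = -39151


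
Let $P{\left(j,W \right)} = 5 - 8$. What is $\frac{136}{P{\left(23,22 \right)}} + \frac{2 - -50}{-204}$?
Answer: $- \frac{775}{17} \approx -45.588$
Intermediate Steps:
$P{\left(j,W \right)} = -3$ ($P{\left(j,W \right)} = 5 - 8 = -3$)
$\frac{136}{P{\left(23,22 \right)}} + \frac{2 - -50}{-204} = \frac{136}{-3} + \frac{2 - -50}{-204} = 136 \left(- \frac{1}{3}\right) + \left(2 + 50\right) \left(- \frac{1}{204}\right) = - \frac{136}{3} + 52 \left(- \frac{1}{204}\right) = - \frac{136}{3} - \frac{13}{51} = - \frac{775}{17}$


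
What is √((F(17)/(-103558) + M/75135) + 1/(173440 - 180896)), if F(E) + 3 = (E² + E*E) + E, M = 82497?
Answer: √6381410728589353548539630/2417244622520 ≈ 1.0451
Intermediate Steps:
F(E) = -3 + E + 2*E² (F(E) = -3 + ((E² + E*E) + E) = -3 + ((E² + E²) + E) = -3 + (2*E² + E) = -3 + (E + 2*E²) = -3 + E + 2*E²)
√((F(17)/(-103558) + M/75135) + 1/(173440 - 180896)) = √(((-3 + 17 + 2*17²)/(-103558) + 82497/75135) + 1/(173440 - 180896)) = √(((-3 + 17 + 2*289)*(-1/103558) + 82497*(1/75135)) + 1/(-7456)) = √(((-3 + 17 + 578)*(-1/103558) + 27499/25045) - 1/7456) = √((592*(-1/103558) + 27499/25045) - 1/7456) = √((-296/51779 + 27499/25045) - 1/7456) = √(1416457401/1296805055 - 1/7456) = √(10559809576801/9668978490080) = √6381410728589353548539630/2417244622520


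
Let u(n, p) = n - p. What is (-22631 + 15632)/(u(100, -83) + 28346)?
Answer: -6999/28529 ≈ -0.24533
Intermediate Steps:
(-22631 + 15632)/(u(100, -83) + 28346) = (-22631 + 15632)/((100 - 1*(-83)) + 28346) = -6999/((100 + 83) + 28346) = -6999/(183 + 28346) = -6999/28529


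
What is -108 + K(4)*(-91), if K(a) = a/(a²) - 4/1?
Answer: 933/4 ≈ 233.25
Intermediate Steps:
K(a) = -4 + 1/a (K(a) = a/a² - 4*1 = 1/a - 4 = -4 + 1/a)
-108 + K(4)*(-91) = -108 + (-4 + 1/4)*(-91) = -108 + (-4 + ¼)*(-91) = -108 - 15/4*(-91) = -108 + 1365/4 = 933/4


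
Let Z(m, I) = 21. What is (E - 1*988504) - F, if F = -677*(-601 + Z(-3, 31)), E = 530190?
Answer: -850974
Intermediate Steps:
F = 392660 (F = -677*(-601 + 21) = -677*(-580) = 392660)
(E - 1*988504) - F = (530190 - 1*988504) - 1*392660 = (530190 - 988504) - 392660 = -458314 - 392660 = -850974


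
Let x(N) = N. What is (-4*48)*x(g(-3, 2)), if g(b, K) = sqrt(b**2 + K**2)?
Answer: -192*sqrt(13) ≈ -692.27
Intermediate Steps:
g(b, K) = sqrt(K**2 + b**2)
(-4*48)*x(g(-3, 2)) = (-4*48)*sqrt(2**2 + (-3)**2) = -192*sqrt(4 + 9) = -192*sqrt(13)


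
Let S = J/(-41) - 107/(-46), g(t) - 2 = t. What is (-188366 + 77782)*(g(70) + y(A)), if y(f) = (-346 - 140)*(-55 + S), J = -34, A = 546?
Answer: -114565951944/41 ≈ -2.7943e+9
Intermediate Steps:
g(t) = 2 + t
S = 5951/1886 (S = -34/(-41) - 107/(-46) = -34*(-1/41) - 107*(-1/46) = 34/41 + 107/46 = 5951/1886 ≈ 3.1554)
y(f) = 23760297/943 (y(f) = (-346 - 140)*(-55 + 5951/1886) = -486*(-97779/1886) = 23760297/943)
(-188366 + 77782)*(g(70) + y(A)) = (-188366 + 77782)*((2 + 70) + 23760297/943) = -110584*(72 + 23760297/943) = -110584*23828193/943 = -114565951944/41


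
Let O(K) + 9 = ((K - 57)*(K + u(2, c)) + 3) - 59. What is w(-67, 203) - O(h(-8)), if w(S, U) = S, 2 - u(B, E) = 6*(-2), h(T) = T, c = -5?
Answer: 388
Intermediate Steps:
u(B, E) = 14 (u(B, E) = 2 - 6*(-2) = 2 - 1*(-12) = 2 + 12 = 14)
O(K) = -65 + (-57 + K)*(14 + K) (O(K) = -9 + (((K - 57)*(K + 14) + 3) - 59) = -9 + (((-57 + K)*(14 + K) + 3) - 59) = -9 + ((3 + (-57 + K)*(14 + K)) - 59) = -9 + (-56 + (-57 + K)*(14 + K)) = -65 + (-57 + K)*(14 + K))
w(-67, 203) - O(h(-8)) = -67 - (-863 + (-8)**2 - 43*(-8)) = -67 - (-863 + 64 + 344) = -67 - 1*(-455) = -67 + 455 = 388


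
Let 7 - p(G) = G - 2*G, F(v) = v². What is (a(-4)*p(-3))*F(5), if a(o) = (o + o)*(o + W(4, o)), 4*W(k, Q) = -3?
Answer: 3800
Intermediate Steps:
W(k, Q) = -¾ (W(k, Q) = (¼)*(-3) = -¾)
p(G) = 7 + G (p(G) = 7 - (G - 2*G) = 7 - (-1)*G = 7 + G)
a(o) = 2*o*(-¾ + o) (a(o) = (o + o)*(o - ¾) = (2*o)*(-¾ + o) = 2*o*(-¾ + o))
(a(-4)*p(-3))*F(5) = (((½)*(-4)*(-3 + 4*(-4)))*(7 - 3))*5² = (((½)*(-4)*(-3 - 16))*4)*25 = (((½)*(-4)*(-19))*4)*25 = (38*4)*25 = 152*25 = 3800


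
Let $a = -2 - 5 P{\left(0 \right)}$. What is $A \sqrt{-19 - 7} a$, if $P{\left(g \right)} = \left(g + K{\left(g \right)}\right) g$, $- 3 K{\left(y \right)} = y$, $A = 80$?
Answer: $- 160 i \sqrt{26} \approx - 815.84 i$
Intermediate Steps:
$K{\left(y \right)} = - \frac{y}{3}$
$P{\left(g \right)} = \frac{2 g^{2}}{3}$ ($P{\left(g \right)} = \left(g - \frac{g}{3}\right) g = \frac{2 g}{3} g = \frac{2 g^{2}}{3}$)
$a = -2$ ($a = -2 - 5 \frac{2 \cdot 0^{2}}{3} = -2 - 5 \cdot \frac{2}{3} \cdot 0 = -2 - 0 = -2 + 0 = -2$)
$A \sqrt{-19 - 7} a = 80 \sqrt{-19 - 7} \left(-2\right) = 80 \sqrt{-26} \left(-2\right) = 80 i \sqrt{26} \left(-2\right) = - 160 i \sqrt{26}$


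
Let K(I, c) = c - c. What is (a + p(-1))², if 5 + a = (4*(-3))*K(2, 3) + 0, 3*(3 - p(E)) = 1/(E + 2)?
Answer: 49/9 ≈ 5.4444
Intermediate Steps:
K(I, c) = 0
p(E) = 3 - 1/(3*(2 + E)) (p(E) = 3 - 1/(3*(E + 2)) = 3 - 1/(3*(2 + E)))
a = -5 (a = -5 + ((4*(-3))*0 + 0) = -5 + (-12*0 + 0) = -5 + (0 + 0) = -5 + 0 = -5)
(a + p(-1))² = (-5 + (17 + 9*(-1))/(3*(2 - 1)))² = (-5 + (⅓)*(17 - 9)/1)² = (-5 + (⅓)*1*8)² = (-5 + 8/3)² = (-7/3)² = 49/9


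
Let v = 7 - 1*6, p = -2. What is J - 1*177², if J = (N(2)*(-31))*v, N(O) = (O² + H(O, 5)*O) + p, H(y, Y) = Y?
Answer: -31701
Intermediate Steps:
v = 1 (v = 7 - 6 = 1)
N(O) = -2 + O² + 5*O (N(O) = (O² + 5*O) - 2 = -2 + O² + 5*O)
J = -372 (J = ((-2 + 2² + 5*2)*(-31))*1 = ((-2 + 4 + 10)*(-31))*1 = (12*(-31))*1 = -372*1 = -372)
J - 1*177² = -372 - 1*177² = -372 - 1*31329 = -372 - 31329 = -31701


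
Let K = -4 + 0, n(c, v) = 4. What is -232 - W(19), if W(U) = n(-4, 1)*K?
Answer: -216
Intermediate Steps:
K = -4
W(U) = -16 (W(U) = 4*(-4) = -16)
-232 - W(19) = -232 - 1*(-16) = -232 + 16 = -216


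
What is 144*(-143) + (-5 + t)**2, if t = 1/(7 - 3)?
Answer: -329111/16 ≈ -20569.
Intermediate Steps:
t = 1/4 ≈ 0.25000
144*(-143) + (-5 + t)**2 = 144*(-143) + (-5 + 1/4)**2 = -20592 + (-19/4)**2 = -20592 + 361/16 = -329111/16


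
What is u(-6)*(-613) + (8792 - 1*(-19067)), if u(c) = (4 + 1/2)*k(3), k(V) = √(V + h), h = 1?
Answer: 22342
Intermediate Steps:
k(V) = √(1 + V) (k(V) = √(V + 1) = √(1 + V))
u(c) = 9 (u(c) = (4 + 1/2)*√(1 + 3) = (4 + ½)*√4 = (9/2)*2 = 9)
u(-6)*(-613) + (8792 - 1*(-19067)) = 9*(-613) + (8792 - 1*(-19067)) = -5517 + (8792 + 19067) = -5517 + 27859 = 22342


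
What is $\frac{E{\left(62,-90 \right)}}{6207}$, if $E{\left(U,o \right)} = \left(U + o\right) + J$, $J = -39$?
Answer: $- \frac{67}{6207} \approx -0.010794$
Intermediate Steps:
$E{\left(U,o \right)} = -39 + U + o$ ($E{\left(U,o \right)} = \left(U + o\right) - 39 = -39 + U + o$)
$\frac{E{\left(62,-90 \right)}}{6207} = \frac{-39 + 62 - 90}{6207} = \left(-67\right) \frac{1}{6207} = - \frac{67}{6207}$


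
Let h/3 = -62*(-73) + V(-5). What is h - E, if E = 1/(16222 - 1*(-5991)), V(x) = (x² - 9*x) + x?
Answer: 305939648/22213 ≈ 13773.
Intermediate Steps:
V(x) = x² - 8*x
E = 1/22213 (E = 1/(16222 + 5991) = 1/22213 ≈ 4.5019e-5)
h = 13773 (h = 3*(-62*(-73) - 5*(-8 - 5)) = 3*(4526 - 5*(-13)) = 3*(4526 + 65) = 3*4591 = 13773)
h - E = 13773 - 1*1/22213 = 13773 - 1/22213 = 305939648/22213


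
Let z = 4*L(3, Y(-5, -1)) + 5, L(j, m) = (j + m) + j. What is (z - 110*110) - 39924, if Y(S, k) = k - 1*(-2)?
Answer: -51991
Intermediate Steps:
Y(S, k) = 2 + k (Y(S, k) = k + 2 = 2 + k)
L(j, m) = m + 2*j
z = 33 (z = 4*((2 - 1) + 2*3) + 5 = 4*(1 + 6) + 5 = 4*7 + 5 = 28 + 5 = 33)
(z - 110*110) - 39924 = (33 - 110*110) - 39924 = (33 - 12100) - 39924 = -12067 - 39924 = -51991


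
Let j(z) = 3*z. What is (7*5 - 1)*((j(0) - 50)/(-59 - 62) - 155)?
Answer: -635970/121 ≈ -5256.0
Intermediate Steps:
(7*5 - 1)*((j(0) - 50)/(-59 - 62) - 155) = (7*5 - 1)*((3*0 - 50)/(-59 - 62) - 155) = (35 - 1)*((0 - 50)/(-121) - 155) = 34*(-50*(-1/121) - 155) = 34*(50/121 - 155) = 34*(-18705/121) = -635970/121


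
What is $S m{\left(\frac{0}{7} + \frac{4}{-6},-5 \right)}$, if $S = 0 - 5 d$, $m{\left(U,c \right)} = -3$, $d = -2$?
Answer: $-30$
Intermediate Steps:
$S = 10$ ($S = 0 - -10 = 0 + 10 = 10$)
$S m{\left(\frac{0}{7} + \frac{4}{-6},-5 \right)} = 10 \left(-3\right) = -30$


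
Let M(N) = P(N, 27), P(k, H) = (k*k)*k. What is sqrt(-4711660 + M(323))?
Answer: sqrt(28986607) ≈ 5383.9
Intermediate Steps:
P(k, H) = k**3 (P(k, H) = k**2*k = k**3)
M(N) = N**3
sqrt(-4711660 + M(323)) = sqrt(-4711660 + 323**3) = sqrt(-4711660 + 33698267) = sqrt(28986607)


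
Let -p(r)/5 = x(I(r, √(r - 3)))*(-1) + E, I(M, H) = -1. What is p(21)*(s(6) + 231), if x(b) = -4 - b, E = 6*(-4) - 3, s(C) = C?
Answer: 28440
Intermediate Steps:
E = -27 (E = -24 - 3 = -27)
p(r) = 120 (p(r) = -5*((-4 - 1*(-1))*(-1) - 27) = -5*((-4 + 1)*(-1) - 27) = -5*(-3*(-1) - 27) = -5*(3 - 27) = -5*(-24) = 120)
p(21)*(s(6) + 231) = 120*(6 + 231) = 120*237 = 28440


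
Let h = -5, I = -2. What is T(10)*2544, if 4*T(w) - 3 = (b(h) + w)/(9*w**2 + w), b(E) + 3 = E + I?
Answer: 1908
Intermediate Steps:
b(E) = -5 + E (b(E) = -3 + (E - 2) = -3 + (-2 + E) = -5 + E)
T(w) = 3/4 + (-10 + w)/(4*(w + 9*w**2)) (T(w) = 3/4 + (((-5 - 5) + w)/(9*w**2 + w))/4 = 3/4 + ((-10 + w)/(w + 9*w**2))/4 = 3/4 + (-10 + w)/(4*(w + 9*w**2)))
T(10)*2544 = ((1/4)*(-10 + 4*10 + 27*10**2)/(10*(1 + 9*10)))*2544 = ((1/4)*(1/10)*(-10 + 40 + 27*100)/(1 + 90))*2544 = ((1/4)*(1/10)*(-10 + 40 + 2700)/91)*2544 = ((1/4)*(1/10)*(1/91)*2730)*2544 = (3/4)*2544 = 1908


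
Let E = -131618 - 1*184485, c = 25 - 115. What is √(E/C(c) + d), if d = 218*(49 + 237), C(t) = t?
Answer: √59274230/30 ≈ 256.63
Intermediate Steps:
c = -90
E = -316103 (E = -131618 - 184485 = -316103)
d = 62348 (d = 218*286 = 62348)
√(E/C(c) + d) = √(-316103/(-90) + 62348) = √(-316103*(-1/90) + 62348) = √(316103/90 + 62348) = √(5927423/90) = √59274230/30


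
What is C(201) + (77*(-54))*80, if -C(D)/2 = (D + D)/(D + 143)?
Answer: -28607241/86 ≈ -3.3264e+5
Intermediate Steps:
C(D) = -4*D/(143 + D) (C(D) = -2*(D + D)/(D + 143) = -2*2*D/(143 + D) = -4*D/(143 + D))
C(201) + (77*(-54))*80 = -4*201/(143 + 201) + (77*(-54))*80 = -4*201/344 - 4158*80 = -4*201*1/344 - 332640 = -201/86 - 332640 = -28607241/86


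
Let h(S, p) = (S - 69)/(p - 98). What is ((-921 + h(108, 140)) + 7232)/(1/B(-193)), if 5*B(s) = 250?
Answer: 2209175/7 ≈ 3.1560e+5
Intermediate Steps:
h(S, p) = (-69 + S)/(-98 + p)
B(s) = 50 (B(s) = (⅕)*250 = 50)
((-921 + h(108, 140)) + 7232)/(1/B(-193)) = ((-921 + (-69 + 108)/(-98 + 140)) + 7232)/(1/50) = ((-921 + 39/42) + 7232)/(1/50) = ((-921 + (1/42)*39) + 7232)*50 = ((-921 + 13/14) + 7232)*50 = (-12881/14 + 7232)*50 = (88367/14)*50 = 2209175/7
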